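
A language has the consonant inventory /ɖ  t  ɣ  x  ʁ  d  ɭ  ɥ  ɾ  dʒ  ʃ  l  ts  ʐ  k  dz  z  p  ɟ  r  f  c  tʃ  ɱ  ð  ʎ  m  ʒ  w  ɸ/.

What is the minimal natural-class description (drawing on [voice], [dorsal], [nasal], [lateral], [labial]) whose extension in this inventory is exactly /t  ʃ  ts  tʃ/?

[−voice, −labial, −dorsal]

/t, ʃ, ts, tʃ/ are all [−voice], [−labial], [−dorsal], and no other segment in the inventory matches all three values. Dropping any one of them over-generates: [−labial, −dorsal] alone would also admit /ɖ, d, ɭ, ɾ, …/; [−voice, −dorsal] alone would also admit /p, f, ɸ/; [−voice, −labial] alone would also admit /x, k, c/. No other combination of two listed features picks out exactly this set either, so fewer than three features will not do.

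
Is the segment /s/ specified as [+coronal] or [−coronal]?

[+coronal]

/s/ is the voiceless alveolar fricative, hence [+coronal].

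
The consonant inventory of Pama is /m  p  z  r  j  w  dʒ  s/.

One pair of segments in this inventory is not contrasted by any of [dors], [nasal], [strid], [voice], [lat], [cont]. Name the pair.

On the given features, /w/ and /j/ have an identical profile: [+dorsal], [-nasal], [-strident], [+voice], [-lateral], [+continuant]. No other two segments in the inventory coincide on all 6 features. (They do differ in [labial], [round] and [back], which are not among the given features.)

w, j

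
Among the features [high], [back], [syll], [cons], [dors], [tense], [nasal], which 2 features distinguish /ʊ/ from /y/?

[back], [tense]

/ʊ/ is the high back rounded lax vowel and /y/ is the high front rounded tense vowel. Both are [+high], [+syllabic], [-consonantal], [+dorsal], [-nasal]. /ʊ/ is [+back] while /y/ is [-back]; /ʊ/ is [-tense] while /y/ is [+tense], so the distinguishing features are [back], [tense].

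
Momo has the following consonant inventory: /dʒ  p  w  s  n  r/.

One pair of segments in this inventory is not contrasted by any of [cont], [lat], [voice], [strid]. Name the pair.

r, w

/r/ (alveolar trill) and /w/ (labial-velar glide) are both [+continuant], [-lateral], [+voice], [-strident], so none of the listed features separates them. (They do differ in [labial], [round], [coronal] and [dorsal], which are not among the given features.) Every other pair in the inventory differs on at least one listed feature.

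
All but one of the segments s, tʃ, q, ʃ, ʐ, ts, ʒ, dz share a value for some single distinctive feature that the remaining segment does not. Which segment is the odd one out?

q

/ʐ, tʃ, ʃ, ʒ, s, dz, ts/ are all [+strident], but /q/ (voiceless uvular stop) is [−strident]. No other single segment can be removed to leave a set sharing one feature value that the removed segment lacks, so /q/ is the odd one out.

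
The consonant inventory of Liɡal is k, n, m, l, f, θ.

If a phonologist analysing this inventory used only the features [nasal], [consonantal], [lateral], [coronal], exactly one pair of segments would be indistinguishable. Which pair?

/f/ (voiceless labiodental fricative) and /k/ (voiceless velar stop) are both [-nasal], [+consonantal], [-lateral], [-coronal], so none of the listed features separates them. (They do differ in [continuant], [labial] and [dorsal], which are not among the given features.) Every other pair in the inventory differs on at least one listed feature.

f, k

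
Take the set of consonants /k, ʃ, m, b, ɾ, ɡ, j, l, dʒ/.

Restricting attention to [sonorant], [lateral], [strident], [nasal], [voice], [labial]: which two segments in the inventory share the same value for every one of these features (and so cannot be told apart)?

j, ɾ

On the given features, /j/ and /ɾ/ have an identical profile: [+sonorant], [−lateral], [−strident], [−nasal], [+voice], [−labial]. No other two segments in the inventory coincide on all 6 features. (They do differ in [dorsal], which is not among the given features.)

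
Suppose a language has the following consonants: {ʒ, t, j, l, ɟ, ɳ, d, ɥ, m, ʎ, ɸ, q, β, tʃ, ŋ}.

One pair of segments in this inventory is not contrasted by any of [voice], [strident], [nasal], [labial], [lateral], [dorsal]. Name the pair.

Both /j/ and /ɟ/ are [+voice], [−strident], [−nasal], [−labial], [−lateral], [+dorsal]. Since the list omits [sonorant] and [continuant] — which do distinguish the palatal glide from the voiced palatal stop — this pair collapses; all other pairs remain distinct.

j, ɟ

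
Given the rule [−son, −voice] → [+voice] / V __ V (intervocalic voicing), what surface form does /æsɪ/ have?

[æzɪ]

Only /s/ occurs between two vowels (/æ/ __ /ɪ/) and matches the structural description. It is a voiceless alveolar fricative, so [−son, −voice] holds; changing it to [+voice] with all other features held fixed yields /z/ (voiced alveolar fricative). No other segment meets both the structural description and the environment, so the output is [æzɪ].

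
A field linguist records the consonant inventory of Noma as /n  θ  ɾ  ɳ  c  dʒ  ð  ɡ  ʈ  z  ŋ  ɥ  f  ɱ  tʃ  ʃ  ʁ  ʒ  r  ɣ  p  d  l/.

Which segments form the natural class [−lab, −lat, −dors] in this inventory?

n, θ, ɾ, ɳ, dʒ, ð, ʈ, z, tʃ, ʃ, ʒ, r, d

Checking each segment against [−labial], [−lateral], [−dorsal]: /n/ (alveolar nasal), /θ/ (voiceless dental fricative), /ɾ/ (alveolar tap), /ɳ/ (retroflex nasal), /dʒ/ (voiced postalveolar affricate), /ð/ (voiced dental fricative), among others, satisfy every feature; every other segment in the inventory fails at least one.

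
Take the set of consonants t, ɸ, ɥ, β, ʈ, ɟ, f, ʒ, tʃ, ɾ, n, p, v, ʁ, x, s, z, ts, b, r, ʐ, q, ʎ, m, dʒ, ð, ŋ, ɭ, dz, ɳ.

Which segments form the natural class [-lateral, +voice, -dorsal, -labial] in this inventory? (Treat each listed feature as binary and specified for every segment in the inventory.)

The [-lateral] segments are /t, ɸ, ɥ, β, ʈ, ɟ, f, ʒ, tʃ, ɾ, n, p, v, ʁ, x, s, z, ts, b, r, ʐ, q, m, dʒ, ð, ŋ, dz, ɳ/.
Intersecting with [+voice] gives /ɥ, β, ɟ, ʒ, ɾ, n, v, ʁ, z, b, r, ʐ, m, dʒ, ð, ŋ, dz, ɳ/.
Of those, [-dorsal] gives /β, ʒ, ɾ, n, v, z, b, r, ʐ, m, dʒ, ð, dz, ɳ/.
Within that set, [-labial] leaves /ʒ, ɾ, n, z, r, ʐ, dʒ, ð, dz, ɳ/.

ʒ, ɾ, n, z, r, ʐ, dʒ, ð, dz, ɳ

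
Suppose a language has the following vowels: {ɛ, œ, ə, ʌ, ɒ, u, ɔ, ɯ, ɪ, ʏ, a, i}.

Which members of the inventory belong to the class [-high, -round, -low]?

Checking each segment against [-high], [-round], [-low]: /ɛ/ (mid front unrounded lax vowel), /ə/ (mid central vowel (schwa)), /ʌ/ (mid back unrounded lax vowel) satisfy every feature; every other segment in the inventory fails at least one.

ɛ, ə, ʌ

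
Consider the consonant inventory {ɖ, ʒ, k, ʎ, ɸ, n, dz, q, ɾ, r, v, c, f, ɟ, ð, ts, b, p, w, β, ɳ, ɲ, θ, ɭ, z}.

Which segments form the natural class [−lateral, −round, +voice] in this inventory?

Eliminate segments failing any feature: /k, ɸ, q, c, f, ts, p, θ/ are [−voice]; /ʎ, ɭ/ are [+lateral]; /w/ is [+round]. The remaining /ɖ, ʒ, n, dz, ɾ, r, v, ɟ, ð, b, β, ɳ, ɲ, z/ satisfy [−lateral], [−round], [+voice].

ɖ, ʒ, n, dz, ɾ, r, v, ɟ, ð, b, β, ɳ, ɲ, z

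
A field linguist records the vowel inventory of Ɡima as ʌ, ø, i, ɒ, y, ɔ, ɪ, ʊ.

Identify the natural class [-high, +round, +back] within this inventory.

ɒ, ɔ

Checking each segment against [-high], [+round], [+back]: /ɒ/ (low back rounded vowel), /ɔ/ (mid back rounded lax vowel) satisfy every feature; every other segment in the inventory fails at least one.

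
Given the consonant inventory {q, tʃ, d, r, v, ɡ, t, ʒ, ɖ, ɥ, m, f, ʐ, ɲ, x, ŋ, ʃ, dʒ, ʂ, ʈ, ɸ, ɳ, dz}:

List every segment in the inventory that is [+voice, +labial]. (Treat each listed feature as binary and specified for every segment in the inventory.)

Checking each segment against [+voice], [+labial]: /v/ (voiced labiodental fricative), /ɥ/ (labial-palatal glide), /m/ (bilabial nasal) satisfy every feature; every other segment in the inventory fails at least one.

v, ɥ, m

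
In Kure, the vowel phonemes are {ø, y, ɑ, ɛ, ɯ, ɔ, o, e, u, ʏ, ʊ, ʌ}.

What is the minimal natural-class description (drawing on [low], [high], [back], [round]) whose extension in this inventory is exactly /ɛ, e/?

[-back, -round]

Every target segment is [-back], [-round]; each remaining inventory member fails at least one of these. Each conjunct is needed — [-round] alone would also admit /ɑ, ɯ, ʌ/; [-back] alone would also admit /ø, y, ʏ/ — and no other single listed feature has exactly this extension, so two is the minimum.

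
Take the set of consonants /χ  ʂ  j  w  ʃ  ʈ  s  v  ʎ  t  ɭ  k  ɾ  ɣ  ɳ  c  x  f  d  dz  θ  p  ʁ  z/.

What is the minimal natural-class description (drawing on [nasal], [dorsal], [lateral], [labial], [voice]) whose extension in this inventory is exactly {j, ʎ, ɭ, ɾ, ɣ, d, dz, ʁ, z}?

[+voice, −nasal, −labial]

Every target segment is [+voice], [−nasal], [−labial]; each remaining inventory member fails at least one of these. Each conjunct is needed — [−nasal, −labial] alone would also admit /χ, ʂ, ʃ, ʈ, …/; [+voice, −labial] alone would also admit /ɳ/; [+voice, −nasal] alone would also admit /w, v/ — and no other combination of two listed features has exactly this extension, so three is the minimum.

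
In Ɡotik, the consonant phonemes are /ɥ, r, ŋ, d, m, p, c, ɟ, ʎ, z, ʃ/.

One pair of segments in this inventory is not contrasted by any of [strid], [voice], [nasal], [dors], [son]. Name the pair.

ɥ, ʎ

/ɥ/ (labial-palatal glide) and /ʎ/ (palatal lateral approximant) are both [−strident], [+voice], [−nasal], [+dorsal], [+sonorant], so none of the listed features separates them. (They do differ in [lateral], [labial] and [round], which are not among the given features.) Every other pair in the inventory differs on at least one listed feature.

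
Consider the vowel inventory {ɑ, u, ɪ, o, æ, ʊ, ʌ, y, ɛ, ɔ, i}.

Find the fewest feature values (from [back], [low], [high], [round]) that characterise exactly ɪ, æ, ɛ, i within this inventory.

[-back, -round]

The class [-back], [-round] has exactly /ɪ, æ, ɛ, i/ as its extension in this inventory. No smaller conjunction from the listed features achieves this: [-round] alone would also admit /ɑ, ʌ/; [-back] alone would also admit /y/; and checking the remaining single features turns up none with this extension.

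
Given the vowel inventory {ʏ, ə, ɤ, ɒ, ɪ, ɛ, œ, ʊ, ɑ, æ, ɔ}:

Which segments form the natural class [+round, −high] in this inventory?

ɒ, œ, ɔ

Eliminate segments failing any feature: /ʏ, ʊ/ are [+high]; /ə, ɤ, ɪ, ɛ, ɑ, æ/ are [−round]. The remaining /ɒ, œ, ɔ/ satisfy [+round], [−high].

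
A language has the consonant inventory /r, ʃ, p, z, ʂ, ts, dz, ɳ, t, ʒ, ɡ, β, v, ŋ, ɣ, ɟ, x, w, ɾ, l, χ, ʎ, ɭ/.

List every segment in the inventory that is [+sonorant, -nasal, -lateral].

r, w, ɾ

Among the inventory, the [+sonorant] segments are /r, ɳ, ŋ, w, ɾ, l, ʎ, ɭ/.
Of those, [-nasal] gives /r, w, ɾ, l, ʎ, ɭ/.
Within that set, [-lateral] leaves /r, w, ɾ/.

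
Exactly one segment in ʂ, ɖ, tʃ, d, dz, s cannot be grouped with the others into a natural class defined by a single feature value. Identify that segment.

tʃ

[distributed] groups all but one: /ɖ, s, dz, d, ʂ/ share [−distributed] while /tʃ/ (voiceless postalveolar affricate) alone is [+distributed]. Removing any other segment would not leave a single-feature class that excludes it.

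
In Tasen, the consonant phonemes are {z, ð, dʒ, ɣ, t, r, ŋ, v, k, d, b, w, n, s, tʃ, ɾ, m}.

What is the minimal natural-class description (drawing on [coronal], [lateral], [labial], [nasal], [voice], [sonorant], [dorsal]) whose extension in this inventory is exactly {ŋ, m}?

[+nasal, -coronal]

/ŋ, m/ are all [+nasal], [-coronal], and no other segment in the inventory matches both values. Dropping any one of them over-generates: [-coronal] alone would also admit /ɣ, v, k, b, …/; [+nasal] alone would also admit /n/. No other single listed feature picks out exactly this set either, so fewer than two features will not do.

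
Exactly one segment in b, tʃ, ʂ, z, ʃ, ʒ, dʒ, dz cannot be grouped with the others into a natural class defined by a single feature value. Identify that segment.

b

The remaining segments after removing /b/ share [+strident]; /b/ (voiced bilabial stop) is [-strident]. For every other candidate removal, the leftover set fails to share any single feature value that the removed segment lacks.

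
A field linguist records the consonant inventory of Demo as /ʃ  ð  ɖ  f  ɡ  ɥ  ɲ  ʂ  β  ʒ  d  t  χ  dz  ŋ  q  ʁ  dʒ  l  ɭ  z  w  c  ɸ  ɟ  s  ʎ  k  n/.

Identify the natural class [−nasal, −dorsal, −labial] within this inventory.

The [−nasal] segments are /ʃ, ð, ɖ, f, ɡ, ɥ, ʂ, β, ʒ, d, t, χ, dz, q, ʁ, dʒ, l, ɭ, z, w, c, ɸ, ɟ, s, ʎ, k/.
Among these, [−dorsal] gives /ʃ, ð, ɖ, f, ʂ, β, ʒ, d, t, dz, dʒ, l, ɭ, z, ɸ, s/.
Intersecting with [−labial] leaves /ʃ, ð, ɖ, ʂ, ʒ, d, t, dz, dʒ, l, ɭ, z, s/.

ʃ, ð, ɖ, ʂ, ʒ, d, t, dz, dʒ, l, ɭ, z, s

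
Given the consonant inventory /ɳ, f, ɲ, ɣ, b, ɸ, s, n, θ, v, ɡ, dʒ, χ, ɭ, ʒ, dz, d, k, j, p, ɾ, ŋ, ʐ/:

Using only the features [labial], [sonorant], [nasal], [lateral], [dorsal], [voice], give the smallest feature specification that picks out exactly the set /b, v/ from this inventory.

Every target segment is [+voice], [+labial]; each remaining inventory member fails at least one of these. Each conjunct is needed — [+labial] alone would also admit /f, ɸ, p/; [+voice] alone would also admit /ɳ, ɲ, ɣ, n, …/ — and no other single listed feature has exactly this extension, so two is the minimum.

[+voice, +labial]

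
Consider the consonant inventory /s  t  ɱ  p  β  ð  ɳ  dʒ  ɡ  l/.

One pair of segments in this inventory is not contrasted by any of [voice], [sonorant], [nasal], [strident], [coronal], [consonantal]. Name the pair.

/ɡ/ (voiced velar stop) and /β/ (voiced bilabial fricative) are both [+voice], [-sonorant], [-nasal], [-strident], [-coronal], [+consonantal], so none of the listed features separates them. (They do differ in [continuant], [labial] and [dorsal], which are not among the given features.) Every other pair in the inventory differs on at least one listed feature.

ɡ, β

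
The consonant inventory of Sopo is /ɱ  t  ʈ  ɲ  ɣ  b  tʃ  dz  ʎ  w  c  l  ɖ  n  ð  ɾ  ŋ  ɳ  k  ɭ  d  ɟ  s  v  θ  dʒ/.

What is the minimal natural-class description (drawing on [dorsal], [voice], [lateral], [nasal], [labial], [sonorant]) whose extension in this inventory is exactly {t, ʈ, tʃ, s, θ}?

The class [-voice], [-dorsal] has exactly /t, ʈ, tʃ, s, θ/ as its extension in this inventory. No smaller conjunction from the listed features achieves this: [-dorsal] alone would also admit /ɱ, b, dz, l, …/; [-voice] alone would also admit /c, k/; and checking the remaining single features turns up none with this extension.

[-voice, -dorsal]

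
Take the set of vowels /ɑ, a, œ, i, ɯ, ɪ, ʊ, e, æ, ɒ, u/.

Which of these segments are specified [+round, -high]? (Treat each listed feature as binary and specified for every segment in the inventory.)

œ, ɒ

Eliminate segments failing any feature: /ɑ, a, i, ɯ, ɪ, e, æ/ are [-round]; /ʊ, u/ are [+high]. The remaining /œ, ɒ/ satisfy [+round], [-high].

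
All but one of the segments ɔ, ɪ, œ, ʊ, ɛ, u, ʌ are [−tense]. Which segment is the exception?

u

/ɔ, ɪ, ɛ, œ, ʌ, ʊ/ are all [−tense]; /u/ (high back rounded tense vowel) is [+tense].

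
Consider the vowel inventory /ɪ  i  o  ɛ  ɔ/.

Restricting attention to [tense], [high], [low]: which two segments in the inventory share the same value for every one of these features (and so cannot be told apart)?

ɔ, ɛ

On the given features, /ɔ/ and /ɛ/ have an identical profile: [−tense], [−high], [−low]. No other two segments in the inventory coincide on all 3 features. (They do differ in [labial], [round] and [back], which are not among the given features.)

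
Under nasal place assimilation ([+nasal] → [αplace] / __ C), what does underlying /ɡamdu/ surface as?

[ɡandu]

/m/ sits before the [+coronal] consonant /d/, so it takes on [+coronal] and surfaces as /n/. The rest of the form is unaffected: [ɡandu].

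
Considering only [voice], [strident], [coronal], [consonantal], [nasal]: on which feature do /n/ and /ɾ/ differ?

The two segments share [+voice], [−strident], [+coronal], [+consonantal]. The only feature from the list on which they differ: /n/ is [+nasal] while /ɾ/ is [−nasal].

[nasal]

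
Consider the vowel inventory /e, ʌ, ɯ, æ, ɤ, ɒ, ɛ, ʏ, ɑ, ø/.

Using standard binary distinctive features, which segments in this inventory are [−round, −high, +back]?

Checking each segment against [−round], [−high], [+back]: /ʌ/ (mid back unrounded lax vowel), /ɤ/ (mid back unrounded tense vowel), /ɑ/ (low back unrounded vowel) satisfy every feature; every other segment in the inventory fails at least one.

ʌ, ɤ, ɑ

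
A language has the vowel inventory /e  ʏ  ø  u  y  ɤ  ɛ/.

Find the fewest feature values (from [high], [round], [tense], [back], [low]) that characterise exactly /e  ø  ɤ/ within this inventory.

[-high, +tense]

/e, ø, ɤ/ are all [-high], [+tense], and no other segment in the inventory matches both values. Dropping any one of them over-generates: [+tense] alone would also admit /u, y/; [-high] alone would also admit /ɛ/. No other single listed feature picks out exactly this set either, so fewer than two features will not do.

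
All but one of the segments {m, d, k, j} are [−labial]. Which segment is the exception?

/k, d, j/ are all [−labial]; /m/ (bilabial nasal) is [+labial].

m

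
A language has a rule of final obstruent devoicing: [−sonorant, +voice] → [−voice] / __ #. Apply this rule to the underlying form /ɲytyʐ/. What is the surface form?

[ɲytyʂ]

/ʐ/ satisfies [−sonorant, +voice] and sits in __ #. The [−voice] counterpart of the voiced retroflex fricative is /ʂ/. Other segments in /ɲytyʐ/ either fail the structural description or are not in the environment, so the surface form is [ɲytyʂ].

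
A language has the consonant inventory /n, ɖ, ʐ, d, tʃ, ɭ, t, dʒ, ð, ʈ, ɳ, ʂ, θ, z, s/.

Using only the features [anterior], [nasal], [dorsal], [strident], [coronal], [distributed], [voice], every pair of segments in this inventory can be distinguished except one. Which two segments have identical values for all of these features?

On the given features, /ɭ/ and /ɖ/ have an identical profile: [−anterior], [−nasal], [−dorsal], [−strident], [+coronal], [−distributed], [+voice]. No other two segments in the inventory coincide on all 7 features. (They do differ in [sonorant] and [lateral], which are not among the given features.)

ɭ, ɖ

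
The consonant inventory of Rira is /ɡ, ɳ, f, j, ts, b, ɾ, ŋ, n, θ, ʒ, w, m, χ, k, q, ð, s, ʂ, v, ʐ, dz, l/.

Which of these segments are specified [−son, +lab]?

f, b, v

Checking each segment against [−sonorant], [+labial]: /f/ (voiceless labiodental fricative), /b/ (voiced bilabial stop), /v/ (voiced labiodental fricative) satisfy every feature; every other segment in the inventory fails at least one.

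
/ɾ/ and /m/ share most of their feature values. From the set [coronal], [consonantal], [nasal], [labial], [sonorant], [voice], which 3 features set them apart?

[nasal], [labial], [coronal]

The two segments share [+consonantal], [+sonorant], [+voice]. The only features from the list on which they differ: /ɾ/ is [−nasal] while /m/ is [+nasal]; /ɾ/ is [−labial] while /m/ is [+labial]; /ɾ/ is [+coronal] while /m/ is [−coronal].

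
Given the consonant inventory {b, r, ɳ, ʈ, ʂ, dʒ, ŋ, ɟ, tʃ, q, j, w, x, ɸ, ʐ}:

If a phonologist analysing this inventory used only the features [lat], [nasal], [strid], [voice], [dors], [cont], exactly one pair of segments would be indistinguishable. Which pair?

w, j

On the given features, /w/ and /j/ have an identical profile: [−lateral], [−nasal], [−strident], [+voice], [+dorsal], [+continuant]. No other two segments in the inventory coincide on all 6 features. (They do differ in [labial], [round] and [back], which are not among the given features.)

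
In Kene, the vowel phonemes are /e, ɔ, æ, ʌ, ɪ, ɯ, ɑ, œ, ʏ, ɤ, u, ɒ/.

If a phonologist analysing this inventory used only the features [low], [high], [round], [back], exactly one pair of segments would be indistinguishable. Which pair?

ʌ, ɤ

On the given features, /ʌ/ and /ɤ/ have an identical profile: [−low], [−high], [−round], [+back]. No other two segments in the inventory coincide on all 4 features. (They do differ in [tense], which is not among the given features.)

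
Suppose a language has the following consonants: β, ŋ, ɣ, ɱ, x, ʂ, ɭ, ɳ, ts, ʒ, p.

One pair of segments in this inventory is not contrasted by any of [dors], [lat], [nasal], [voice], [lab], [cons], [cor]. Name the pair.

ts, ʂ

On the given features, /ts/ and /ʂ/ have an identical profile: [−dorsal], [−lateral], [−nasal], [−voice], [−labial], [+consonantal], [+coronal]. No other two segments in the inventory coincide on all 7 features. (They do differ in [continuant] and [anterior], which are not among the given features.)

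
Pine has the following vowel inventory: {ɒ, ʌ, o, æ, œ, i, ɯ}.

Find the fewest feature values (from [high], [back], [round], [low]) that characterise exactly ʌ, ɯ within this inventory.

Every target segment is [+back], [−round]; each remaining inventory member fails at least one of these. Each conjunct is needed — [−round] alone would also admit /æ, i/; [+back] alone would also admit /ɒ, o/ — and no other single listed feature has exactly this extension, so two is the minimum.

[+back, −round]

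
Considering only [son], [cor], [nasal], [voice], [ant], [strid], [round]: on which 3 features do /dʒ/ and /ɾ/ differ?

/dʒ/ is the voiced postalveolar affricate and /ɾ/ is the alveolar tap. Both are [+coronal], [-nasal], [+voice], [-round]. /dʒ/ is [-sonorant] while /ɾ/ is [+sonorant]; /dʒ/ is [+strident] while /ɾ/ is [-strident]; /dʒ/ is [-anterior] while /ɾ/ is [+anterior], so the distinguishing features are [sonorant], [strident], [anterior].

[sonorant], [strident], [anterior]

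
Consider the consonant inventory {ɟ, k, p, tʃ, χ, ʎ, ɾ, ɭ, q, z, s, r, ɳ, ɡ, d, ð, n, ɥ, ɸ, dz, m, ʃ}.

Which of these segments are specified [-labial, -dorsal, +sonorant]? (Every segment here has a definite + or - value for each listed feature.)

ɾ, ɭ, r, ɳ, n

Eliminate segments failing any feature: /ɟ, k, χ, ʎ, q, ɡ/ are [+dorsal]; /p, ɥ, ɸ, m/ are [+labial]; /tʃ, z, s, d, ð, dz, ʃ/ are [-sonorant]. The remaining /ɾ, ɭ, r, ɳ, n/ satisfy [-labial], [-dorsal], [+sonorant].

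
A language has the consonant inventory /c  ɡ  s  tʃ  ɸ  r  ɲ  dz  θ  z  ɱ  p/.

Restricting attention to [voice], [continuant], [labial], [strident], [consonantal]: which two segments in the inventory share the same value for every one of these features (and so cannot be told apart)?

ɲ, ɡ

/ɲ/ (palatal nasal) and /ɡ/ (voiced velar stop) are both [+voice], [−continuant], [−labial], [−strident], [+consonantal], so none of the listed features separates them. (They do differ in [sonorant], [nasal] and [back], which are not among the given features.) Every other pair in the inventory differs on at least one listed feature.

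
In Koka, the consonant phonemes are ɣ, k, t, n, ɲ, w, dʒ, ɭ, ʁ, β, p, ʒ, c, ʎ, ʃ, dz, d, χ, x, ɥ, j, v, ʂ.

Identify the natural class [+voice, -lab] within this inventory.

First, the [+voice] segments are /ɣ, n, ɲ, w, dʒ, ɭ, ʁ, β, ʒ, ʎ, dz, d, ɥ, j, v/.
Of those, [-labial] leaves /ɣ, n, ɲ, dʒ, ɭ, ʁ, ʒ, ʎ, dz, d, j/.

ɣ, n, ɲ, dʒ, ɭ, ʁ, ʒ, ʎ, dz, d, j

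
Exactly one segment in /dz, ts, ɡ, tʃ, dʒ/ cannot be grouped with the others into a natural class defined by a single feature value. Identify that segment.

[delayed release] (equivalently [strident], [coronal], [dorsal]) groups all but one: /ts, dz, tʃ, dʒ/ share [+delayed release] while /ɡ/ (voiced velar stop) alone is [−delayed release]. Removing any other segment would not leave a single-feature class that excludes it.

ɡ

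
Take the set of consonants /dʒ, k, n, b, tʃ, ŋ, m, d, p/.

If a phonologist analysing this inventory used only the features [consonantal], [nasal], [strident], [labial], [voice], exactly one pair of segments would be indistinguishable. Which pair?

/ŋ/ (velar nasal) and /n/ (alveolar nasal) are both [+consonantal], [+nasal], [-strident], [-labial], [+voice], so none of the listed features separates them. (They do differ in [coronal] and [dorsal], which are not among the given features.) Every other pair in the inventory differs on at least one listed feature.

ŋ, n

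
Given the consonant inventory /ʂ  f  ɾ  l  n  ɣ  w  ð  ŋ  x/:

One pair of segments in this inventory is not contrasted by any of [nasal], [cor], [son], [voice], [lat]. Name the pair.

f, x

On the given features, /f/ and /x/ have an identical profile: [−nasal], [−coronal], [−sonorant], [−voice], [−lateral]. No other two segments in the inventory coincide on all 5 features. (They do differ in [labial] and [dorsal], which are not among the given features.)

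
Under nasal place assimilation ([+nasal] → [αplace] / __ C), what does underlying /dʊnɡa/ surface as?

In /dʊnɡa/, the nasal /n/ precedes /ɡ/, which is [+dorsal]. The nasal assimilates in place, becoming the [+dorsal] nasal /ŋ/. The surface form is [dʊŋɡa].

[dʊŋɡa]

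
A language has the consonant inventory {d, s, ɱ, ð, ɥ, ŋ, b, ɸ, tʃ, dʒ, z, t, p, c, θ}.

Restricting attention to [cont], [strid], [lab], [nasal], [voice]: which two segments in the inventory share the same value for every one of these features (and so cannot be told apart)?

Both /c/ and /t/ are [-continuant], [-strident], [-labial], [-nasal], [-voice]. Since the list omits [dorsal] — which does distinguish the voiceless palatal stop from the voiceless alveolar stop — this pair collapses; all other pairs remain distinct.

c, t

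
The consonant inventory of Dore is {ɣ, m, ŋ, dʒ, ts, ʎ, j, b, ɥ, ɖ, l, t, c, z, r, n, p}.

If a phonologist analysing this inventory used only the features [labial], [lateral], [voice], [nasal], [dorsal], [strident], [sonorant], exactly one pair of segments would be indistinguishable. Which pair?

z, dʒ

/z/ (voiced alveolar fricative) and /dʒ/ (voiced postalveolar affricate) are both [−labial], [−lateral], [+voice], [−nasal], [−dorsal], [+strident], [−sonorant], so none of the listed features separates them. (They do differ in [continuant], [anterior] and [distributed], which are not among the given features.) Every other pair in the inventory differs on at least one listed feature.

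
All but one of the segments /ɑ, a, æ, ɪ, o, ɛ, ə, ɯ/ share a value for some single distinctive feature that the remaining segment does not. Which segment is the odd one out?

/ɪ, ɑ, æ, ɯ, ə, ɛ, a/ are all [−round], but /o/ (mid back rounded tense vowel) is [+round]. No other single segment can be removed to leave a set sharing one feature value that the removed segment lacks, so /o/ is the odd one out.

o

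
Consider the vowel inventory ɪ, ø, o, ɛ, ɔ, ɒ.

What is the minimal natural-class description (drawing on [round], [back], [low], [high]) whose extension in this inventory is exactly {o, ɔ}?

[−low, +back]

Every target segment is [−low], [+back]; each remaining inventory member fails at least one of these. Each conjunct is needed — [+back] alone would also admit /ɒ/; [−low] alone would also admit /ɪ, ø, ɛ/ — and no other single listed feature has exactly this extension, so two is the minimum.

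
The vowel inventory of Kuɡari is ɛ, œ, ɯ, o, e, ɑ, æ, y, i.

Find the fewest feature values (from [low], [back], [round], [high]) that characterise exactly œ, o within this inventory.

Every target segment is [-high], [+round]; each remaining inventory member fails at least one of these. Each conjunct is needed — [+round] alone would also admit /y/; [-high] alone would also admit /ɛ, e, ɑ, æ/ — and no other single listed feature has exactly this extension, so two is the minimum.

[-high, +round]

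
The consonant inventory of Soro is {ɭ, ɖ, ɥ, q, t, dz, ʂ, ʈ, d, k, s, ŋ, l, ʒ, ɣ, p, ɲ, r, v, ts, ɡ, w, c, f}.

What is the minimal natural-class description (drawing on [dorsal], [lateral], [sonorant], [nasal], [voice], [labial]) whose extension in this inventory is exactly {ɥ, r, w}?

Every target segment is [+sonorant], [-nasal], [-lateral]; each remaining inventory member fails at least one of these. Each conjunct is needed — [-nasal, -lateral] alone would also admit /ɖ, q, t, dz, …/; [+sonorant, -lateral] alone would also admit /ŋ, ɲ/; [+sonorant, -nasal] alone would also admit /ɭ, l/ — and no other combination of two listed features has exactly this extension, so three is the minimum.

[+sonorant, -nasal, -lateral]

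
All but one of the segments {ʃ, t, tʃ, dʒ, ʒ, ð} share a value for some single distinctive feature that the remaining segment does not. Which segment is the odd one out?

The remaining segments after removing /t/ share [+distributed]; /t/ (voiceless alveolar stop) is [−distributed]. For every other candidate removal, the leftover set fails to share any single feature value that the removed segment lacks.

t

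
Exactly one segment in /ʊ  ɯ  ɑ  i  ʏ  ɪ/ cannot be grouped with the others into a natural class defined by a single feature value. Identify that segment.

/ʊ, ɯ, i, ʏ, ɪ/ are all [+high], but /ɑ/ (low back unrounded vowel) is [−high]. No other single segment can be removed to leave a set sharing one feature value that the removed segment lacks, so /ɑ/ is the odd one out.

ɑ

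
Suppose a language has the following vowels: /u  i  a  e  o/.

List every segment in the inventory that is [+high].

The feature [high] marks segments produced with the tongue body raised. In this inventory /u, i/ have that property, so they are [+high]; /a, e, o/ are [-high].

u, i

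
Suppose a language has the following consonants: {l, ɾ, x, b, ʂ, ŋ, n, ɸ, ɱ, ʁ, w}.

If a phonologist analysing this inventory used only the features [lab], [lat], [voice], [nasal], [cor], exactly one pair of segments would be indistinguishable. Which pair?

/w/ (labial-velar glide) and /b/ (voiced bilabial stop) are both [+labial], [-lateral], [+voice], [-nasal], [-coronal], so none of the listed features separates them. (They do differ in [sonorant], [continuant], [round] and [dorsal], which are not among the given features.) Every other pair in the inventory differs on at least one listed feature.

w, b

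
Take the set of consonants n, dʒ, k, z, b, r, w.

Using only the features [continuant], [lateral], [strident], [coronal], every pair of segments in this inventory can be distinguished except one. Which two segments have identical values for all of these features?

Both /b/ and /k/ are [−continuant], [−lateral], [−strident], [−coronal]. Since the list omits [voice], [labial] and [dorsal] — which do distinguish the voiced bilabial stop from the voiceless velar stop — this pair collapses; all other pairs remain distinct.

b, k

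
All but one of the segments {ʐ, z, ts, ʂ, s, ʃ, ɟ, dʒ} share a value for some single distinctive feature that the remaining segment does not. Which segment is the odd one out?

ɟ

[strident] (equivalently [dorsal]) groups all but one: /z, dʒ, ʂ, ʐ, ts, ʃ, s/ share [+strident] while /ɟ/ (voiced palatal stop) alone is [−strident]. Removing any other segment would not leave a single-feature class that excludes it.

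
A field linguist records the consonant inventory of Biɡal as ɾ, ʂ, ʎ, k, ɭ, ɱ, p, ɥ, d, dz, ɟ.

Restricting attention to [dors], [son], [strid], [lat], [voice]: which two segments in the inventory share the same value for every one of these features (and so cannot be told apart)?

ɱ, ɾ

Both /ɱ/ and /ɾ/ are [-dorsal], [+sonorant], [-strident], [-lateral], [+voice]. Since the list omits [nasal], [labial] and [coronal] — which do distinguish the labiodental nasal from the alveolar tap — this pair collapses; all other pairs remain distinct.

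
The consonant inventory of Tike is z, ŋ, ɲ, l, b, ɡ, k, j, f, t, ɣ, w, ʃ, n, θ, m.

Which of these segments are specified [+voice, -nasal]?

z, l, b, ɡ, j, ɣ, w

Checking each segment against [+voice], [-nasal]: /z/ (voiced alveolar fricative), /l/ (alveolar lateral approximant), /b/ (voiced bilabial stop), /ɡ/ (voiced velar stop), /j/ (palatal glide), /ɣ/ (voiced velar fricative), among others, satisfy every feature; every other segment in the inventory fails at least one.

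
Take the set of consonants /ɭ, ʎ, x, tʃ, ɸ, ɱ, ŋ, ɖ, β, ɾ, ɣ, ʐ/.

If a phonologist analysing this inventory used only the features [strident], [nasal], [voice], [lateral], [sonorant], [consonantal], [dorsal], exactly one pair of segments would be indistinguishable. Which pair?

Both /β/ and /ɖ/ are [-strident], [-nasal], [+voice], [-lateral], [-sonorant], [+consonantal], [-dorsal]. Since the list omits [continuant], [labial] and [coronal] — which do distinguish the voiced bilabial fricative from the voiced retroflex stop — this pair collapses; all other pairs remain distinct.

β, ɖ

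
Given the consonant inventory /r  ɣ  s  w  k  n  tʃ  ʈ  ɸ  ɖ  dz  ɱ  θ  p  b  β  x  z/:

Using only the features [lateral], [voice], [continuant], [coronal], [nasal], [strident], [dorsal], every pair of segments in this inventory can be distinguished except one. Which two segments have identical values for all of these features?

ɣ, w

/ɣ/ (voiced velar fricative) and /w/ (labial-velar glide) are both [-lateral], [+voice], [+continuant], [-coronal], [-nasal], [-strident], [+dorsal], so none of the listed features separates them. (They do differ in [sonorant], [labial] and [round], which are not among the given features.) Every other pair in the inventory differs on at least one listed feature.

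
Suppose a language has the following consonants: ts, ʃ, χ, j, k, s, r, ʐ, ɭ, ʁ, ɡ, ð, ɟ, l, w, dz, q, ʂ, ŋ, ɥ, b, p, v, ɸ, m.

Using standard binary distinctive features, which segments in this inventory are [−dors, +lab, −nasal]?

The [−dorsal] segments are /ts, ʃ, s, r, ʐ, ɭ, ð, l, dz, ʂ, b, p, v, ɸ, m/.
Among these, [+labial] gives /b, p, v, ɸ, m/.
Of those, [−nasal] leaves /b, p, v, ɸ/.

b, p, v, ɸ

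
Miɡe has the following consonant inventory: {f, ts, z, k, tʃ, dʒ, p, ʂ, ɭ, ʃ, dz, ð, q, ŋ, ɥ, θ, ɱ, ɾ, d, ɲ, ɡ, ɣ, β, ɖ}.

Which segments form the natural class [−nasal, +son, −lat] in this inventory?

ɥ, ɾ

The [−nasal] segments are /f, ts, z, k, tʃ, dʒ, p, ʂ, ɭ, ʃ, dz, ð, q, ɥ, θ, ɾ, d, ɡ, ɣ, β, ɖ/.
Within that set, [+sonorant] gives /ɭ, ɥ, ɾ/.
Within that set, [−lateral] leaves /ɥ, ɾ/.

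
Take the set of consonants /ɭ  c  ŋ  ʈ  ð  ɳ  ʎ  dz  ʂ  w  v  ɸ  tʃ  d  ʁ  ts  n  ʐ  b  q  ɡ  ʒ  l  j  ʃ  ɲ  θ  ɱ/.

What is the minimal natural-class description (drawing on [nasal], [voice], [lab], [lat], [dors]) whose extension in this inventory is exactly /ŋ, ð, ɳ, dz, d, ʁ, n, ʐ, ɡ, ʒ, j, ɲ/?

[+voice, -lat, -lab]

The class [+voice], [-lateral], [-labial] has exactly /ŋ, ð, ɳ, dz, d, ʁ, n, ʐ, ɡ, ʒ, j, ɲ/ as its extension in this inventory. No smaller conjunction from the listed features achieves this: [-lateral, -labial] alone would also admit /c, ʈ, ʂ, tʃ, …/; [+voice, -labial] alone would also admit /ɭ, ʎ, l/; [+voice, -lateral] alone would also admit /w, v, b, ɱ/; and checking the remaining two-feature bundles turns up none with this extension.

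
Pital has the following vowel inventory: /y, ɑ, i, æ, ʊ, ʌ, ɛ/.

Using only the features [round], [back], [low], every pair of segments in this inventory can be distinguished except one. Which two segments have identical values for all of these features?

Both /i/ and /ɛ/ are [−round], [−back], [−low]. Since the list omits [high] and [tense] — which do distinguish the high front unrounded tense vowel from the mid front unrounded lax vowel — this pair collapses; all other pairs remain distinct.

i, ɛ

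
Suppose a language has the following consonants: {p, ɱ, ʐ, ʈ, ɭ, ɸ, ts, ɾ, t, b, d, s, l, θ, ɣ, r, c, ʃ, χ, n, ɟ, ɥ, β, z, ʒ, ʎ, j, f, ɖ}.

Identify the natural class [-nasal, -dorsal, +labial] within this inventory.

Checking each segment against [-nasal], [-dorsal], [+labial]: /p/ (voiceless bilabial stop), /ɸ/ (voiceless bilabial fricative), /b/ (voiced bilabial stop), /β/ (voiced bilabial fricative), /f/ (voiceless labiodental fricative) satisfy every feature; every other segment in the inventory fails at least one.

p, ɸ, b, β, f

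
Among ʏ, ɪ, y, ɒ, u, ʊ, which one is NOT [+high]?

Every segment except /ɒ/ is [+high]. /ɒ/ (low back rounded vowel) is [−high], so it is the exception.

ɒ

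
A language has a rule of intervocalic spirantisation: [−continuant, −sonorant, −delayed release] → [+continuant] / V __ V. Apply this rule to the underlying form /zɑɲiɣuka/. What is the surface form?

[zɑɲiɣuxa]

Only /k/ occurs between two vowels (/u/ __ /a/) and matches the structural description. It is a voiceless velar stop, so [−continuant, −sonorant, −delayed release] holds; changing it to [+continuant] with all other features held fixed yields /x/ (voiceless velar fricative). No other segment meets both the structural description and the environment, so the output is [zɑɲiɣuxa].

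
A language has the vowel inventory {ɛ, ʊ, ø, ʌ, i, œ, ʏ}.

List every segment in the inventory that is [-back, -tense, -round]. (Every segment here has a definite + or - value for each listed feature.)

Checking each segment against [-back], [-tense], [-round]: /ɛ/ (mid front unrounded lax vowel) satisfies every feature; every other segment in the inventory fails at least one.

ɛ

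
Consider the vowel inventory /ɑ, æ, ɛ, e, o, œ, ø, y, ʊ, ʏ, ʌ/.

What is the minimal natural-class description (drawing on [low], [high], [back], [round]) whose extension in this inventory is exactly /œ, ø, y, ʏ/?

[-back, +round]

/œ, ø, y, ʏ/ are all [-back], [+round], and no other segment in the inventory matches both values. Dropping any one of them over-generates: [+round] alone would also admit /o, ʊ/; [-back] alone would also admit /æ, ɛ, e/. No other single listed feature picks out exactly this set either, so fewer than two features will not do.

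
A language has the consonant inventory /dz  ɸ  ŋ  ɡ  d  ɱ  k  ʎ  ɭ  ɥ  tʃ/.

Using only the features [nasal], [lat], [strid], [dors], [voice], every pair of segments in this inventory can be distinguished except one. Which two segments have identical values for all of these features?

On the given features, /ɥ/ and /ɡ/ have an identical profile: [−nasal], [−lateral], [−strident], [+dorsal], [+voice]. No other two segments in the inventory coincide on all 5 features. (They do differ in [sonorant], [continuant], [labial], [round] and [back], which are not among the given features.)

ɥ, ɡ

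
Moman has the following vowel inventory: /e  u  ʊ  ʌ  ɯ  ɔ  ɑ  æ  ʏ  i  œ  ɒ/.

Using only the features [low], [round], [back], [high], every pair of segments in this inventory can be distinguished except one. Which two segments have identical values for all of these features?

u, ʊ

/u/ (high back rounded tense vowel) and /ʊ/ (high back rounded lax vowel) are both [−low], [+round], [+back], [+high], so none of the listed features separates them. (They do differ in [tense], which is not among the given features.) Every other pair in the inventory differs on at least one listed feature.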